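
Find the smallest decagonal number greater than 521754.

Solve n(4n−3) > 521754 for integer n.
The largest n with value ≤ 521754 is 361 (since 520201 ≤ 521754 < 523090), so the first above is n = 362, value 523090.

523090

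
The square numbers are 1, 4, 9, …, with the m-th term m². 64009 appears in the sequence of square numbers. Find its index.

We need n² = 64009, so n = √64009 = 253.

253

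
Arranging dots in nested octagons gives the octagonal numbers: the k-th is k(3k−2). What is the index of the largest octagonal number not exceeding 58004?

139

Solve n(3n−2) ≤ 58004 for integer n.
n = 139 gives 57685 ≤ 58004, while n = 140 gives 58520 > 58004; so the answer is index 139.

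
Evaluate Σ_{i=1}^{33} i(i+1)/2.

6545

Σ i(i+1)/2 = (Σi² + Σi) / 2 over i = 1..33.
Σi = 561 and Σi² = 12529.
(1·12529 + 1·561) / 2 = 13090/2 = 6545.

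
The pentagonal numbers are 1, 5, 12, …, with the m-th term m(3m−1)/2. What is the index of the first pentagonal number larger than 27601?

Solve n(3n−1)/2 > 27601 for integer n.
The largest n with value ≤ 27601 is 135 (since 27270 ≤ 27601 < 27676), so the first above is n = 136, value 27676.

136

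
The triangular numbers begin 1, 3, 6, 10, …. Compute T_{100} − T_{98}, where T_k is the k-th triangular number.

199

100·101/2 = 5050 and 98·99/2 = 4851.
Difference: 5050 − 4851 = 199.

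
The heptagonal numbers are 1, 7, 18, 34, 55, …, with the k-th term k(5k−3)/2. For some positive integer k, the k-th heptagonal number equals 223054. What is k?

299

Set n(5n−3)/2 = 223054, giving 5n² − 3n − 446108 = 0.
The discriminant is 9 + 40·223054 = 8922169, and √8922169 = 2987.
So n = (3 + 2987) / 10 = 2990/10 = 299.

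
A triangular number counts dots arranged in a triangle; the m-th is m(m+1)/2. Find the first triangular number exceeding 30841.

30876

Solve n(n+1)/2 > 30841 for integer n.
The largest n with value ≤ 30841 is 247 (since 30628 ≤ 30841 < 30876), so the first above is n = 248, value 30876.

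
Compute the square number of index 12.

12² = 144.

144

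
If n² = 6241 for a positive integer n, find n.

79

We need n² = 6241, so n = √6241 = 79.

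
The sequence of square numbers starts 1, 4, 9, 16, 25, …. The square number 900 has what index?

30

We need n² = 900, so n = √900 = 30.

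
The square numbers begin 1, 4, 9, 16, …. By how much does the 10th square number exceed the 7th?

10² = 100 and 7² = 49.
Difference: 100 − 49 = 51.

51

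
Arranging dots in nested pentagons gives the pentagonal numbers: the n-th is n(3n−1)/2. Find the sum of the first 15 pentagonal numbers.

1800

Σ i(3i−1)/2 = (3Σi² − Σi) / 2 over i = 1..15.
Σi = 120 and Σi² = 1240.
(3·1240 − 1·120) / 2 = 3600/2 = 1800.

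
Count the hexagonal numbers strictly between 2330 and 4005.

The n-th hexagonal number is n(2n−1).
Smallest index with value > 2330: n = 35 (giving 2415).
Largest index with value < 4005: n = 44 (giving 3828).
Indices 35 through 44: 10 terms.

10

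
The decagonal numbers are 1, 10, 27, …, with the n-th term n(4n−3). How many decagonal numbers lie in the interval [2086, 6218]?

16

The n-th decagonal number is n(4n−3).
Smallest index with value ≥ 2086: n = 24 (giving 2232).
Largest index with value ≤ 6218: n = 39 (giving 5967).
Indices 24 through 39: 16 terms.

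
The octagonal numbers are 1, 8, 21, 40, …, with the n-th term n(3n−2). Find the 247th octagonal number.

182533

The 247th octagonal number is n(3n−2) with n = 247.
247·(3·247 − 2) = 247·739 = 182533.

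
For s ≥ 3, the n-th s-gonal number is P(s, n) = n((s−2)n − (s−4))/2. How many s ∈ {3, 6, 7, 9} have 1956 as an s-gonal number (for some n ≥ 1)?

s = 3: P(3, 62) = 1953 and P(3, 63) = 2016; 1956 is not s-gonal.
s = 6: P(6, 31) = 1891 and P(6, 32) = 2016; 1956 is not s-gonal.
s = 7: P(7, 28) = 1918 and P(7, 29) = 2059; 1956 is not s-gonal.
s = 9: P(9, 24) = 1956. ✓
Hits: s ∈ {9} → 1.

1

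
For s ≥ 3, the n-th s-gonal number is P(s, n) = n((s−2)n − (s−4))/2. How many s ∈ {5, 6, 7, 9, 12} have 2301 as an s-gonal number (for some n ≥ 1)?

1

s = 5: P(5, 39) = 2262 and P(5, 40) = 2380; 2301 is not s-gonal.
s = 6: P(6, 34) = 2278 and P(6, 35) = 2415; 2301 is not s-gonal.
s = 7: P(7, 30) = 2205 and P(7, 31) = 2356; 2301 is not s-gonal.
s = 9: P(9, 26) = 2301. ✓
s = 12: P(12, 21) = 2121 and P(12, 22) = 2332; 2301 is not s-gonal.
Hits: s ∈ {9} → 1.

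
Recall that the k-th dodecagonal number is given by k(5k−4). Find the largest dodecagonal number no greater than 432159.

Solve n(5n−4) ≤ 432159 for integer n.
n = 294 gives 431004 ≤ 432159, while n = 295 gives 433945 > 432159; so the answer is 431004.

431004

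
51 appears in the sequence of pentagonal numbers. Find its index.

6

Set n(3n−1)/2 = 51, giving 3n² − n − 102 = 0.
The discriminant is 1 + 24·51 = 1225, and √1225 = 35.
So n = (1 + 35) / 6 = 36/6 = 6.
Check: 6·(3·6 − 1)/2 = 51. ✓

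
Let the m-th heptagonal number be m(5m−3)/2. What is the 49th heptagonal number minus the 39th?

49·(5·49 − 3)/2 = 5929 and 39·(5·39 − 3)/2 = 3744.
Difference: 5929 − 3744 = 2185.

2185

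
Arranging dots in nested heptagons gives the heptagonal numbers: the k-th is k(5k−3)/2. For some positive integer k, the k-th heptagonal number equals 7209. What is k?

54

Set n(5n−3)/2 = 7209, giving 5n² − 3n − 14418 = 0.
The discriminant is 9 + 40·7209 = 288369, and √288369 = 537.
So n = (3 + 537) / 10 = 540/10 = 54.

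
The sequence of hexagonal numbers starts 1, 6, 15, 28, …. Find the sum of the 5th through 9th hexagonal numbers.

475

Σ i(2i−1) = 2Σi² − Σi over i = 5..9.
Σi = 45 − 10 = 35 and Σi² = 285 − 30 = 255.
2·255 − 1·35 = 475.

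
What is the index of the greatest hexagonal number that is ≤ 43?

Solve n(2n−1) ≤ 43 for integer n.
n = 4 gives 28 ≤ 43, while n = 5 gives 45 > 43; so the answer is index 4.

4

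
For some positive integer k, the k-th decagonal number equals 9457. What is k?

49

Set n(4n−3) = 9457, giving 4n² − 3n − 9457 = 0.
The discriminant is 9 + 16·9457 = 151321, and √151321 = 389.
So n = (3 + 389) / 8 = 392/8 = 49.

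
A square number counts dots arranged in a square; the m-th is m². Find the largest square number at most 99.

Solve n² ≤ 99 for integer n.
n = 9 gives 81 ≤ 99, while n = 10 gives 100 > 99; so the answer is 81.

81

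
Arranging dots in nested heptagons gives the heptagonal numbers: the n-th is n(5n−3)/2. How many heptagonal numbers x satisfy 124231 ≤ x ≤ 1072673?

432

The n-th heptagonal number is n(5n−3)/2.
Smallest index with value ≥ 124231: n = 224 (giving 125104).
Largest index with value ≤ 1072673: n = 655 (giving 1071580).
Indices 224 through 655: 432 terms.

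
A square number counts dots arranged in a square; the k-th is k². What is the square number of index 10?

100

The 10th square number is n² with n = 10.
10² = 100.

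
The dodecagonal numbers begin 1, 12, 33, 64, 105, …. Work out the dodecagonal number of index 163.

132193

The 163rd dodecagonal number is n(5n−4) with n = 163.
163·(5·163 − 4) = 163·811 = 132193.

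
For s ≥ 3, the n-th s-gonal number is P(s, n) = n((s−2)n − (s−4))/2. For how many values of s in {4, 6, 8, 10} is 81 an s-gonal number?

s = 4: P(4, 9) = 81. ✓
s = 6: P(6, 6) = 66 and P(6, 7) = 91; 81 is not s-gonal.
s = 8: P(8, 5) = 65 and P(8, 6) = 96; 81 is not s-gonal.
s = 10: P(10, 4) = 52 and P(10, 5) = 85; 81 is not s-gonal.
Hits: s ∈ {4} → 1.

1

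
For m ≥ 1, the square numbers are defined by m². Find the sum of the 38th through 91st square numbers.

237771

Σ_{i=38}^{91} i² = 255346 − 17575 = 237771.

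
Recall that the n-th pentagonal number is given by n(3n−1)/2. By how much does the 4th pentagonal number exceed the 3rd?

10

Consecutive pentagonal numbers differ by 3n − 2: here 3·4 − 2 = 10.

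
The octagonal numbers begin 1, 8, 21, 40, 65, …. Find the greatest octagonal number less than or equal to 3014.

Solve n(3n−2) ≤ 3014 for integer n.
n = 32 gives 3008 ≤ 3014, while n = 33 gives 3201 > 3014; so the answer is 3008.

3008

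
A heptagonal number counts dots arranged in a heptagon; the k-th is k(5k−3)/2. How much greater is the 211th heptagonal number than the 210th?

Consecutive heptagonal numbers differ by 5n − 4: here 5·211 − 4 = 1051.

1051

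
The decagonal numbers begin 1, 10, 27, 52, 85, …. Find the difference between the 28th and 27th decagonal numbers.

Consecutive decagonal numbers differ by 8n − 7: here 8·28 − 7 = 217.

217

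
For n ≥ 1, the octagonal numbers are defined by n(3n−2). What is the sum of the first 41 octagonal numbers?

Σ i(3i−2) = 3Σi² − 2Σi over i = 1..41.
Σi = 861 and Σi² = 23821.
3·23821 − 2·861 = 69741.

69741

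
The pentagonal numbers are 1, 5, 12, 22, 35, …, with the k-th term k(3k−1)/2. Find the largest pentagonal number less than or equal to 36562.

36426

Solve n(3n−1)/2 ≤ 36562 for integer n.
n = 156 gives 36426 ≤ 36562, while n = 157 gives 36895 > 36562; so the answer is 36426.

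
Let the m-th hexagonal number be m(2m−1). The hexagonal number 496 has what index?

Set n(2n−1) = 496, giving 2n² − n − 496 = 0.
The discriminant is 1 + 8·496 = 3969, and √3969 = 63.
So n = (1 + 63) / 4 = 64/4 = 16.

16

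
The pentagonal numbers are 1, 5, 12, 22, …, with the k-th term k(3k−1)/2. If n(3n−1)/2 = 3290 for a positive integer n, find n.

47

Set n(3n−1)/2 = 3290, giving 3n² − n − 6580 = 0.
So n = (1 + 281) / 6 = 282/6 = 47.
Check: 47·(3·47 − 1)/2 = 3290. ✓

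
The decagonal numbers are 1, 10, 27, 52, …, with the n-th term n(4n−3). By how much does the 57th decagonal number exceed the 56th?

Consecutive decagonal numbers differ by 8n − 7: here 8·57 − 7 = 449.

449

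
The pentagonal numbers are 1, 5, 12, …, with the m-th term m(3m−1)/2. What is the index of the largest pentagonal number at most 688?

Solve n(3n−1)/2 ≤ 688 for integer n.
n = 21 gives 651 ≤ 688, while n = 22 gives 715 > 688; so the answer is index 21.

21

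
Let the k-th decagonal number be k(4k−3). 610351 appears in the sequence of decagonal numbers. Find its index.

391

Set n(4n−3) = 610351, giving 4n² − 3n − 610351 = 0.
So n = (3 + 3125) / 8 = 3128/8 = 391.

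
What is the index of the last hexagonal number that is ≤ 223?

Solve n(2n−1) ≤ 223 for integer n.
n = 10 gives 190 ≤ 223, while n = 11 gives 231 > 223; so the answer is index 10.

10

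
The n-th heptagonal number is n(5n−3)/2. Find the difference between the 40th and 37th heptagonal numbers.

40·(5·40 − 3)/2 = 3940 and 37·(5·37 − 3)/2 = 3367.
Difference: 3940 − 3367 = 573.

573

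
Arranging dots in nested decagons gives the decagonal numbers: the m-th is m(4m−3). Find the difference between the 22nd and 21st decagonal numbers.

Consecutive decagonal numbers differ by 8n − 7: here 8·22 − 7 = 169.

169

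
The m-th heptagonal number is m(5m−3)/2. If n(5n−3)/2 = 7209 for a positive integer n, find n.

Set n(5n−3)/2 = 7209, giving 5n² − 3n − 14418 = 0.
So n = (3 + 537) / 10 = 540/10 = 54.

54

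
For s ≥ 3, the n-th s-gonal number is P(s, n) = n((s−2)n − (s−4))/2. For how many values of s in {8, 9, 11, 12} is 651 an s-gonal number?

s = 8: P(8, 15) = 645 and P(8, 16) = 736; 651 is not s-gonal.
s = 9: P(9, 14) = 651. ✓
s = 11: P(11, 12) = 606 and P(11, 13) = 715; 651 is not s-gonal.
s = 12: P(12, 11) = 561 and P(12, 12) = 672; 651 is not s-gonal.
Hits: s ∈ {9} → 1.

1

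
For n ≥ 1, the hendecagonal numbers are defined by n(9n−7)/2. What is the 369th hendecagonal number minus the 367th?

369·(9·369 − 7)/2 = 611433 and 367·(9·367 − 7)/2 = 604816.
Difference: 611433 − 604816 = 6617.

6617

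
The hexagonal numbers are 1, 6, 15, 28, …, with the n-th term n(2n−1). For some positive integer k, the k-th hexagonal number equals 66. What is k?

6

Set n(2n−1) = 66, giving 2n² − n − 66 = 0.
The discriminant is 1 + 8·66 = 529, and √529 = 23.
So n = (1 + 23) / 4 = 24/4 = 6.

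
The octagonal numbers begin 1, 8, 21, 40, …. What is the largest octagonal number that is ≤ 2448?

Solve n(3n−2) ≤ 2448 for integer n.
n = 28 gives 2296 ≤ 2448, while n = 29 gives 2465 > 2448; so the answer is 2296.

2296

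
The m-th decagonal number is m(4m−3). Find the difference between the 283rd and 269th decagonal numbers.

283·(4·283 − 3) = 319507 and 269·(4·269 − 3) = 288637.
Difference: 319507 − 288637 = 30870.

30870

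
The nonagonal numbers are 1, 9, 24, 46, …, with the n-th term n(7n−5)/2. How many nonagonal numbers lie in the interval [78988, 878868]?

The n-th nonagonal number is n(7n−5)/2.
Smallest index with value ≥ 78988: n = 151 (giving 79426).
Largest index with value ≤ 878868: n = 501 (giving 877251).
Indices 151 through 501: 351 terms.

351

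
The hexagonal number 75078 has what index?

194

Set n(2n−1) = 75078, giving 2n² − n − 75078 = 0.
The discriminant is 1 + 8·75078 = 600625, and √600625 = 775.
So n = (1 + 775) / 4 = 776/4 = 194.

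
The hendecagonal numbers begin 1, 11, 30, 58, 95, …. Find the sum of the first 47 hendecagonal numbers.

Σ i(9i−7)/2 = (9Σi² − 7Σi) / 2 over i = 1..47.
Σi = 1128 and Σi² = 35720.
(9·35720 − 7·1128) / 2 = 313584/2 = 156792.

156792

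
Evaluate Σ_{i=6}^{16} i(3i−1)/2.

2101

Σ i(3i−1)/2 = (3Σi² − Σi) / 2 over i = 6..16.
Σi = 136 − 15 = 121 and Σi² = 1496 − 55 = 1441.
(3·1441 − 1·121) / 2 = 4202/2 = 2101.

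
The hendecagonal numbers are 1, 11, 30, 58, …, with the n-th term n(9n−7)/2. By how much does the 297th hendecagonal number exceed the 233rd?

152416

297·(9·297 − 7)/2 = 395901 and 233·(9·233 − 7)/2 = 243485.
Difference: 395901 − 243485 = 152416.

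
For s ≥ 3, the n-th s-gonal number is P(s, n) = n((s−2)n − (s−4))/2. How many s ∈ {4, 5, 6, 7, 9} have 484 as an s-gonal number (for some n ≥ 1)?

s = 4: P(4, 22) = 484. ✓
s = 5: P(5, 18) = 477 and P(5, 19) = 532; 484 is not s-gonal.
s = 6: P(6, 15) = 435 and P(6, 16) = 496; 484 is not s-gonal.
s = 7: P(7, 14) = 469 and P(7, 15) = 540; 484 is not s-gonal.
s = 9: P(9, 12) = 474 and P(9, 13) = 559; 484 is not s-gonal.
Hits: s ∈ {4} → 1.

1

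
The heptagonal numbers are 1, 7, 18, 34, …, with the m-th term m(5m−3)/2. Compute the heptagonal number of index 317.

The 317th heptagonal number is n(5n−3)/2 with n = 317.
317·(5·317 − 3)/2 = 317·1582/2 = 317·791 = 250747.

250747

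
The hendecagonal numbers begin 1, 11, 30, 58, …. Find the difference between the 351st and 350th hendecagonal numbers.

Consecutive hendecagonal numbers differ by 9n − 8: here 9·351 − 8 = 3151.

3151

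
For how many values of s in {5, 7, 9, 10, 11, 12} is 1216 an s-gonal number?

s = 5: P(5, 28) = 1162 and P(5, 29) = 1247; 1216 is not s-gonal.
s = 7: P(7, 22) = 1177 and P(7, 23) = 1288; 1216 is not s-gonal.
s = 9: P(9, 19) = 1216. ✓
s = 10: P(10, 17) = 1105 and P(10, 18) = 1242; 1216 is not s-gonal.
s = 11: P(11, 16) = 1096 and P(11, 17) = 1241; 1216 is not s-gonal.
s = 12: P(12, 16) = 1216. ✓
Hits: s ∈ {9, 12} → 2.

2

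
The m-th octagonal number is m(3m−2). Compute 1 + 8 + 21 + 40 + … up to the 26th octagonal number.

Σ i(3i−2) = 3Σi² − 2Σi over i = 1..26.
Σi = 351 and Σi² = 6201.
3·6201 − 2·351 = 17901.

17901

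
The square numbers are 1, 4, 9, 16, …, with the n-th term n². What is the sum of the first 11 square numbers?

506

Σ_{i=1}^{11} i² = 11·12·23/6 = 506.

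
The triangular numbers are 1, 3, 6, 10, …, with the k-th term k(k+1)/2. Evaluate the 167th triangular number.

14028

The 167th triangular number is n(n+1)/2 with n = 167.
167·168/2 = 28056/2 = 14028.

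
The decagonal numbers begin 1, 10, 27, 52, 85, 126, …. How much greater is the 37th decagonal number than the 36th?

289

Consecutive decagonal numbers differ by 8n − 7: here 8·37 − 7 = 289.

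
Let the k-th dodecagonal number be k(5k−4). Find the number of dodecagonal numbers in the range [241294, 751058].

167

The n-th dodecagonal number is n(5n−4).
Smallest index with value ≥ 241294: n = 221 (giving 243321).
Largest index with value ≤ 751058: n = 387 (giving 747297).
Indices 221 through 387: 167 terms.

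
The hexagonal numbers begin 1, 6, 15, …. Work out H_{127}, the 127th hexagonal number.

32131

127·(2·127 − 1) = 127·253 = 32131.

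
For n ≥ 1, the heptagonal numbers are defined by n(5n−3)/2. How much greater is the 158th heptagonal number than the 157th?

786

Consecutive heptagonal numbers differ by 5n − 4: here 5·158 − 4 = 786.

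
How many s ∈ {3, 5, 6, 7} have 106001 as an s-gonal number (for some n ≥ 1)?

1

s = 3: P(3, 459) = 105570 and P(3, 460) = 106030; 106001 is not s-gonal.
s = 5: P(5, 266) = 106001. ✓
s = 6: P(6, 230) = 105570 and P(6, 231) = 106491; 106001 is not s-gonal.
s = 7: P(7, 206) = 105781 and P(7, 207) = 106812; 106001 is not s-gonal.
Hits: s ∈ {5} → 1.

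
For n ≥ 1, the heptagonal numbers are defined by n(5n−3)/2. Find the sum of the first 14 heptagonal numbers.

2380

Σ i(5i−3)/2 = (5Σi² − 3Σi) / 2 over i = 1..14.
Σi = 105 and Σi² = 1015.
(5·1015 − 3·105) / 2 = 4760/2 = 2380.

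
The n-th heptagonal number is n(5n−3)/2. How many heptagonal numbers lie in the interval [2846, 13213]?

39

The n-th heptagonal number is n(5n−3)/2.
Smallest index with value ≥ 2846: n = 35 (giving 3010).
Largest index with value ≤ 13213: n = 73 (giving 13213).
Indices 35 through 73: 39 terms.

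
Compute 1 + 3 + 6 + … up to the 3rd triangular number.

Σ i(i+1)/2 = (Σi² + Σi) / 2 over i = 1..3.
Σi = 6 and Σi² = 14.
(1·14 + 1·6) / 2 = 20/2 = 10.

10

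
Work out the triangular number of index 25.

325

The 25th triangular number is n(n+1)/2 with n = 25.
25·26/2 = 650/2 = 325.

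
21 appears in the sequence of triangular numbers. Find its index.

Set n(n+1)/2 = 21, giving n² + n − 42 = 0.
The discriminant is 1 + 8·21 = 169, and √169 = 13.
So n = (-1 + 13) / 2 = 12/2 = 6.

6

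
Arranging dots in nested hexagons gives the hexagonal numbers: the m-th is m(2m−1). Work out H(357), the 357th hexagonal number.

254541

The 357th hexagonal number is n(2n−1) with n = 357.
357·(2·357 − 1) = 357·713 = 254541.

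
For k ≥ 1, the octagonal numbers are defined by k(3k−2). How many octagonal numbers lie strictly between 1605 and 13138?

The n-th octagonal number is n(3n−2).
Smallest index with value > 1605: n = 24 (giving 1680).
Largest index with value < 13138: n = 66 (giving 12936).
Indices 24 through 66: 43 terms.

43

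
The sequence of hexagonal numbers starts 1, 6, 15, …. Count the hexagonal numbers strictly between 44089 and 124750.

101

The n-th hexagonal number is n(2n−1).
Smallest index with value > 44089: n = 149 (giving 44253).
Largest index with value < 124750: n = 249 (giving 123753).
Indices 149 through 249: 101 terms.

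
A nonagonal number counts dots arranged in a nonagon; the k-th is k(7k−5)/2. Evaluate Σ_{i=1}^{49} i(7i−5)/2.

138425

Σ i(7i−5)/2 = (7Σi² − 5Σi) / 2 over i = 1..49.
Σi = 1225 and Σi² = 40425.
(7·40425 − 5·1225) / 2 = 276850/2 = 138425.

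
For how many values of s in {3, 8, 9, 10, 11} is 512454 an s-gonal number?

1

s = 3: P(3, 1011) = 511566 and P(3, 1012) = 512578; 512454 is not s-gonal.
s = 8: P(8, 413) = 510881 and P(8, 414) = 513360; 512454 is not s-gonal.
s = 9: P(9, 383) = 512454. ✓
s = 10: P(10, 358) = 511582 and P(10, 359) = 514447; 512454 is not s-gonal.
s = 11: P(11, 337) = 509881 and P(11, 338) = 512915; 512454 is not s-gonal.
Hits: s ∈ {9} → 1.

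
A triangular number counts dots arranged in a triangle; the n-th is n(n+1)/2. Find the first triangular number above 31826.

31878

Solve n(n+1)/2 > 31826 for integer n.
The largest n with value ≤ 31826 is 251 (since 31626 ≤ 31826 < 31878), so the first above is n = 252, value 31878.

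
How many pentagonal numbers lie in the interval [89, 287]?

The n-th pentagonal number is n(3n−1)/2.
Smallest index with value ≥ 89: n = 8 (giving 92).
Largest index with value ≤ 287: n = 14 (giving 287).
Indices 8 through 14: 7 terms.

7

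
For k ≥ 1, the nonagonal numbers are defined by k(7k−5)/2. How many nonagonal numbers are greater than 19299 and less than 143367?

The n-th nonagonal number is n(7n−5)/2.
Smallest index with value > 19299: n = 75 (giving 19500).
Largest index with value < 143367: n = 202 (giving 142309).
Indices 75 through 202: 128 terms.

128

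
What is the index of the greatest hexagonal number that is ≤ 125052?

250

Solve n(2n−1) ≤ 125052 for integer n.
n = 250 gives 124750 ≤ 125052, while n = 251 gives 125751 > 125052; so the answer is index 250.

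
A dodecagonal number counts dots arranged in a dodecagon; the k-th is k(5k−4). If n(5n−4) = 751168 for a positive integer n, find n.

Set n(5n−4) = 751168, giving 5n² − 4n − 751168 = 0.
So n = (4 + 3876) / 10 = 3880/10 = 388.
Check: 388·(5·388 − 4) = 751168. ✓

388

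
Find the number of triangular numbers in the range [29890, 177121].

351

The n-th triangular number is n(n+1)/2.
Smallest index with value ≥ 29890: n = 244 (giving 29890).
Largest index with value ≤ 177121: n = 594 (giving 176715).
Indices 244 through 594: 351 terms.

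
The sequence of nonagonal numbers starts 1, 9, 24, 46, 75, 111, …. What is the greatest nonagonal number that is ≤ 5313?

Solve n(7n−5)/2 ≤ 5313 for integer n.
n = 39 gives 5226 ≤ 5313, while n = 40 gives 5500 > 5313; so the answer is 5226.

5226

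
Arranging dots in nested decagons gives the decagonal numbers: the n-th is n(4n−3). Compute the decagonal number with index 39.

The 39th decagonal number is n(4n−3) with n = 39.
39·(4·39 − 3) = 39·153 = 5967.

5967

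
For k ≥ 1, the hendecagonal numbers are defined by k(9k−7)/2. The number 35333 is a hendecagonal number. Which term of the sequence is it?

89

Set n(9n−7)/2 = 35333, giving 9n² − 7n − 70666 = 0.
The discriminant is 49 + 72·35333 = 2544025, and √2544025 = 1595.
So n = (7 + 1595) / 18 = 1602/18 = 89.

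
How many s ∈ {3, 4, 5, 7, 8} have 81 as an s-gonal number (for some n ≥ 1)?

2

s = 3: P(3, 12) = 78 and P(3, 13) = 91; 81 is not s-gonal.
s = 4: P(4, 9) = 81. ✓
s = 5: P(5, 7) = 70 and P(5, 8) = 92; 81 is not s-gonal.
s = 7: P(7, 6) = 81. ✓
s = 8: P(8, 5) = 65 and P(8, 6) = 96; 81 is not s-gonal.
Hits: s ∈ {4, 7} → 2.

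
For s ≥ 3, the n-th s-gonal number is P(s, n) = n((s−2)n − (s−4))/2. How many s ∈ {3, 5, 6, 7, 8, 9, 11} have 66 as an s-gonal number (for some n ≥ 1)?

s = 3: P(3, 11) = 66. ✓
s = 5: P(5, 6) = 51 and P(5, 7) = 70; 66 is not s-gonal.
s = 6: P(6, 6) = 66. ✓
s = 7: P(7, 5) = 55 and P(7, 6) = 81; 66 is not s-gonal.
s = 8: P(8, 5) = 65 and P(8, 6) = 96; 66 is not s-gonal.
s = 9: P(9, 4) = 46 and P(9, 5) = 75; 66 is not s-gonal.
s = 11: P(11, 4) = 58 and P(11, 5) = 95; 66 is not s-gonal.
Hits: s ∈ {3, 6} → 2.

2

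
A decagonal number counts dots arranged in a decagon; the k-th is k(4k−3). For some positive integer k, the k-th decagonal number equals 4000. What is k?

Set n(4n−3) = 4000, giving 4n² − 3n − 4000 = 0.
So n = (3 + 253) / 8 = 256/8 = 32.

32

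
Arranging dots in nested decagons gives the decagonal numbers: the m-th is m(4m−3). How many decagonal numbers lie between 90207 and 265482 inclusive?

The n-th decagonal number is n(4n−3).
Smallest index with value ≥ 90207: n = 151 (giving 90751).
Largest index with value ≤ 265482: n = 258 (giving 265482).
Indices 151 through 258: 108 terms.

108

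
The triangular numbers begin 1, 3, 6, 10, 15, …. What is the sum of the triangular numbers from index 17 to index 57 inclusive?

Σ i(i+1)/2 = (Σi² + Σi) / 2 over i = 17..57.
Σi = 1653 − 136 = 1517 and Σi² = 63365 − 1496 = 61869.
(1·61869 + 1·1517) / 2 = 63386/2 = 31693.

31693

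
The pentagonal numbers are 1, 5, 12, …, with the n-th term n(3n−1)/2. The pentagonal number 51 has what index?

6

Set n(3n−1)/2 = 51, giving 3n² − n − 102 = 0.
The discriminant is 1 + 24·51 = 1225, and √1225 = 35.
So n = (1 + 35) / 6 = 36/6 = 6.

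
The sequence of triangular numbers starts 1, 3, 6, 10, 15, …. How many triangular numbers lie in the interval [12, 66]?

7

The n-th triangular number is n(n+1)/2.
Smallest index with value ≥ 12: n = 5 (giving 15).
Largest index with value ≤ 66: n = 11 (giving 66).
Indices 5 through 11: 7 terms.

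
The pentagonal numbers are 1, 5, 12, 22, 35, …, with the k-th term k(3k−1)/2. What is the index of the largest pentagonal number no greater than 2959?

Solve n(3n−1)/2 ≤ 2959 for integer n.
n = 44 gives 2882 ≤ 2959, while n = 45 gives 3015 > 2959; so the answer is index 44.

44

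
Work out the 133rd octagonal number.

133·(3·133 − 2) = 133·397 = 52801.

52801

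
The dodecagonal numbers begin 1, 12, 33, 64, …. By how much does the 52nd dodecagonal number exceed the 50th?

1012

52·(5·52 − 4) = 13312 and 50·(5·50 − 4) = 12300.
Difference: 13312 − 12300 = 1012.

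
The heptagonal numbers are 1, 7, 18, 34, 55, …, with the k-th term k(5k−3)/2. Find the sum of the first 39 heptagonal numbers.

Σ i(5i−3)/2 = (5Σi² − 3Σi) / 2 over i = 1..39.
Σi = 780 and Σi² = 20540.
(5·20540 − 3·780) / 2 = 100360/2 = 50180.

50180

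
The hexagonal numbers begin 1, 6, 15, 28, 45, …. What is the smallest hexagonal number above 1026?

Solve n(2n−1) > 1026 for integer n.
The largest n with value ≤ 1026 is 22 (since 946 ≤ 1026 < 1035), so the first above is n = 23, value 1035.

1035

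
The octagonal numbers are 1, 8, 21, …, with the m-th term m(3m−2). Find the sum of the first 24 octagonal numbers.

14100

Σ i(3i−2) = 3Σi² − 2Σi over i = 1..24.
Σi = 300 and Σi² = 4900.
3·4900 − 2·300 = 14100.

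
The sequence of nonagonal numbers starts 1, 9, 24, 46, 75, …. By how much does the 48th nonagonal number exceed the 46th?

653

48·(7·48 − 5)/2 = 7944 and 46·(7·46 − 5)/2 = 7291.
Difference: 7944 − 7291 = 653.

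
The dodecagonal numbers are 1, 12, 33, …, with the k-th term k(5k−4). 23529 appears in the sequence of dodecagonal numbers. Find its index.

69

Set n(5n−4) = 23529, giving 5n² − 4n − 23529 = 0.
The discriminant is 16 + 20·23529 = 470596, and √470596 = 686.
So n = (4 + 686) / 10 = 690/10 = 69.
Check: 69·(5·69 − 4) = 23529. ✓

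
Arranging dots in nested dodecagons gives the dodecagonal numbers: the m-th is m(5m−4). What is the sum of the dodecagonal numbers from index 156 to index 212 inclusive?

Σ i(5i−4) = 5Σi² − 4Σi over i = 156..212.
Σi = 22578 − 12090 = 10488 and Σi² = 3198550 − 1253330 = 1945220.
5·1945220 − 4·10488 = 9684148.

9684148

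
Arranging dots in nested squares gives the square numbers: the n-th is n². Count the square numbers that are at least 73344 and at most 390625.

355

The n-th square number is n².
Smallest index with value ≥ 73344: n = 271 (giving 73441).
Largest index with value ≤ 390625: n = 625 (giving 390625).
Indices 271 through 625: 355 terms.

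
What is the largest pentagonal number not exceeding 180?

176

Solve n(3n−1)/2 ≤ 180 for integer n.
n = 11 gives 176 ≤ 180, while n = 12 gives 210 > 180; so the answer is 176.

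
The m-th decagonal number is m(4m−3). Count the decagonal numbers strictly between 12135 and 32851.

The n-th decagonal number is n(4n−3).
Smallest index with value > 12135: n = 56 (giving 12376).
Largest index with value < 32851: n = 90 (giving 32130).
Indices 56 through 90: 35 terms.

35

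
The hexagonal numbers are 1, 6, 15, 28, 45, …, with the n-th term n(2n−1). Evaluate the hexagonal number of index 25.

The 25th hexagonal number is n(2n−1) with n = 25.
25·(2·25 − 1) = 25·49 = 1225.

1225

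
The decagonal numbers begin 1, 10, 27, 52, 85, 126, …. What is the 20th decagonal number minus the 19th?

153

Consecutive decagonal numbers differ by 8n − 7: here 8·20 − 7 = 153.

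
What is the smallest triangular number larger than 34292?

Solve n(n+1)/2 > 34292 for integer n.
The largest n with value ≤ 34292 is 261 (since 34191 ≤ 34292 < 34453), so the first above is n = 262, value 34453.

34453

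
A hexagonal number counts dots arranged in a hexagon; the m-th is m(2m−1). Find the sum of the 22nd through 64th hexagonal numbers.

Σ i(2i−1) = 2Σi² − Σi over i = 22..64.
Σi = 2080 − 231 = 1849 and Σi² = 89440 − 3311 = 86129.
2·86129 − 1·1849 = 170409.

170409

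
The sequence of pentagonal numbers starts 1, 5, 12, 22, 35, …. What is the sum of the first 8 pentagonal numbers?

288

Σ i(3i−1)/2 = (3Σi² − Σi) / 2 over i = 1..8.
Σi = 36 and Σi² = 204.
(3·204 − 1·36) / 2 = 576/2 = 288.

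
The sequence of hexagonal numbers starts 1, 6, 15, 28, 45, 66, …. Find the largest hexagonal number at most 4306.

Solve n(2n−1) ≤ 4306 for integer n.
n = 46 gives 4186 ≤ 4306, while n = 47 gives 4371 > 4306; so the answer is 4186.

4186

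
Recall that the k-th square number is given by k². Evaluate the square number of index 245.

60025

The 245th square number is n² with n = 245.
245² = 60025.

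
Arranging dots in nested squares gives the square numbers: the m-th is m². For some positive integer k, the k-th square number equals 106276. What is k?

We need n² = 106276, so n = √106276 = 326.

326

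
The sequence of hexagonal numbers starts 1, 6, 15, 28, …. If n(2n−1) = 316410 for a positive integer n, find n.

Set n(2n−1) = 316410, giving 2n² − n − 316410 = 0.
So n = (1 + 1591) / 4 = 1592/4 = 398.
Check: 398·(2·398 − 1) = 316410. ✓

398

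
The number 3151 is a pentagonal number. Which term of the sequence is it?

Set n(3n−1)/2 = 3151, giving 3n² − n − 6302 = 0.
So n = (1 + 275) / 6 = 276/6 = 46.
Check: 46·(3·46 − 1)/2 = 3151. ✓

46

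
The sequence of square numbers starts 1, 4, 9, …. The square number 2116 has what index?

We need n² = 2116, so n = √2116 = 46.
Check: 46² = 2116. ✓

46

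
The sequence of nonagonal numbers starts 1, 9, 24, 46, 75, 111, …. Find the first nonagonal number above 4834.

Solve n(7n−5)/2 > 4834 for integer n.
The largest n with value ≤ 4834 is 37 (since 4699 ≤ 4834 < 4959), so the first above is n = 38, value 4959.

4959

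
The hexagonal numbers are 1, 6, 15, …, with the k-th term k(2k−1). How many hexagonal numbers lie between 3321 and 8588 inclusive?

The n-th hexagonal number is n(2n−1).
Smallest index with value ≥ 3321: n = 41 (giving 3321).
Largest index with value ≤ 8588: n = 65 (giving 8385).
Indices 41 through 65: 25 terms.

25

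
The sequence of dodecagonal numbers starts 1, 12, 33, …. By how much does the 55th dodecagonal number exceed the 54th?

Consecutive dodecagonal numbers differ by 10n − 9: here 10·55 − 9 = 541.

541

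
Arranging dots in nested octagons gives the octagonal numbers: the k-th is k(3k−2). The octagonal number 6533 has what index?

Set n(3n−2) = 6533, giving 3n² − 2n − 6533 = 0.
So n = (2 + 280) / 6 = 282/6 = 47.

47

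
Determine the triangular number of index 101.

The 101st triangular number is n(n+1)/2 with n = 101.
101·102/2 = 10302/2 = 5151.

5151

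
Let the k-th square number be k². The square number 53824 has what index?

232

We need n² = 53824, so n = √53824 = 232.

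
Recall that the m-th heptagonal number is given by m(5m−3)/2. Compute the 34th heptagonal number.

The 34th heptagonal number is n(5n−3)/2 with n = 34.
34·(5·34 − 3)/2 = 34·167/2 = 2839.

2839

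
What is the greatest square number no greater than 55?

Solve n² ≤ 55 for integer n.
n = 7 gives 49 ≤ 55, while n = 8 gives 64 > 55; so the answer is 49.

49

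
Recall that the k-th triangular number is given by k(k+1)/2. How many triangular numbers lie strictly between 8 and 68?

The n-th triangular number is n(n+1)/2.
Smallest index with value > 8: n = 4 (giving 10).
Largest index with value < 68: n = 11 (giving 66).
Indices 4 through 11: 8 terms.

8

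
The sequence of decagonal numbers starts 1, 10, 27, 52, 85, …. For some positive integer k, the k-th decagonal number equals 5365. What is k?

37

Set n(4n−3) = 5365, giving 4n² − 3n − 5365 = 0.
The discriminant is 9 + 16·5365 = 85849, and √85849 = 293.
So n = (3 + 293) / 8 = 296/8 = 37.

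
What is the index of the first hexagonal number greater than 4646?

Solve n(2n−1) > 4646 for integer n.
The largest n with value ≤ 4646 is 48 (since 4560 ≤ 4646 < 4753), so the first above is n = 49, value 4753.

49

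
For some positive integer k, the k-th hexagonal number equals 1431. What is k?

27

Set n(2n−1) = 1431, giving 2n² − n − 1431 = 0.
The discriminant is 1 + 8·1431 = 11449, and √11449 = 107.
So n = (1 + 107) / 4 = 108/4 = 27.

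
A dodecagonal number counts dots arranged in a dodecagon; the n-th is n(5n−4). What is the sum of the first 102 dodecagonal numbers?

1773763

Σ i(5i−4) = 5Σi² − 4Σi over i = 1..102.
Σi = 5253 and Σi² = 358955.
5·358955 − 4·5253 = 1773763.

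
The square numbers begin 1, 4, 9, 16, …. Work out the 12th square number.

144

The 12th square number is n² with n = 12.
12² = 144.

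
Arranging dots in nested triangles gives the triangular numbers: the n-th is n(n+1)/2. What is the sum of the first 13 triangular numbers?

455

Σ i(i+1)/2 = (Σi² + Σi) / 2 over i = 1..13.
Σi = 91 and Σi² = 819.
(1·819 + 1·91) / 2 = 910/2 = 455.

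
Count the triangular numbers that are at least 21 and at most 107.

The n-th triangular number is n(n+1)/2.
Smallest index with value ≥ 21: n = 6 (giving 21).
Largest index with value ≤ 107: n = 14 (giving 105).
Indices 6 through 14: 9 terms.

9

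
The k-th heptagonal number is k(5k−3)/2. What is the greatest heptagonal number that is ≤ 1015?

970

Solve n(5n−3)/2 ≤ 1015 for integer n.
n = 20 gives 970 ≤ 1015, while n = 21 gives 1071 > 1015; so the answer is 970.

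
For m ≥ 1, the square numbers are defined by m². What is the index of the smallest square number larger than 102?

11

Solve n² > 102 for integer n.
The largest n with value ≤ 102 is 10 (since 100 ≤ 102 < 121), so the first above is n = 11, value 121.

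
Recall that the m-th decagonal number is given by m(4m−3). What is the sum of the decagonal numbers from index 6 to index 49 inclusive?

Σ i(4i−3) = 4Σi² − 3Σi over i = 6..49.
Σi = 1225 − 15 = 1210 and Σi² = 40425 − 55 = 40370.
4·40370 − 3·1210 = 157850.

157850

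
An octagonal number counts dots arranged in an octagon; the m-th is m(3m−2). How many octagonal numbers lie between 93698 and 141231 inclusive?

The n-th octagonal number is n(3n−2).
Smallest index with value ≥ 93698: n = 178 (giving 94696).
Largest index with value ≤ 141231: n = 217 (giving 140833).
Indices 178 through 217: 40 terms.

40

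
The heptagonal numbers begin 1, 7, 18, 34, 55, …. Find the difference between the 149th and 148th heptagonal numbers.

741

Consecutive heptagonal numbers differ by 5n − 4: here 5·149 − 4 = 741.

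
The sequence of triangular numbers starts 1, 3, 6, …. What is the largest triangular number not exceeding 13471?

13366

Solve n(n+1)/2 ≤ 13471 for integer n.
n = 163 gives 13366 ≤ 13471, while n = 164 gives 13530 > 13471; so the answer is 13366.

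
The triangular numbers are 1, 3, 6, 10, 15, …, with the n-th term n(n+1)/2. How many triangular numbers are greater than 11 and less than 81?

8

The n-th triangular number is n(n+1)/2.
Smallest index with value > 11: n = 5 (giving 15).
Largest index with value < 81: n = 12 (giving 78).
Indices 5 through 12: 8 terms.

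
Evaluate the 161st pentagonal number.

The 161st pentagonal number is n(3n−1)/2 with n = 161.
161·(3·161 − 1)/2 = 161·482/2 = 161·241 = 38801.

38801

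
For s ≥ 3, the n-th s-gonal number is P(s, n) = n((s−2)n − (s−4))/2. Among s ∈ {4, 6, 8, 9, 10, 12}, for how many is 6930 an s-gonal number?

1

s = 4: P(4, 83) = 6889 and P(4, 84) = 7056; 6930 is not s-gonal.
s = 6: P(6, 59) = 6903 and P(6, 60) = 7140; 6930 is not s-gonal.
s = 8: P(8, 48) = 6816 and P(8, 49) = 7105; 6930 is not s-gonal.
s = 9: P(9, 44) = 6666 and P(9, 45) = 6975; 6930 is not s-gonal.
s = 10: P(10, 42) = 6930. ✓
s = 12: P(12, 37) = 6697 and P(12, 38) = 7068; 6930 is not s-gonal.
Hits: s ∈ {10} → 1.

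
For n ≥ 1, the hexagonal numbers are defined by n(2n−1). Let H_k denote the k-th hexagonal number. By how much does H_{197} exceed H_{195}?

1566

197·(2·197 − 1) = 77421 and 195·(2·195 − 1) = 75855.
Difference: 77421 − 75855 = 1566.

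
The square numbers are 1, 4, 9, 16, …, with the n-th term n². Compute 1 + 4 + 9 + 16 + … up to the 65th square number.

93665

Σ_{i=1}^{65} i² = 65·66·131/6 = 93665.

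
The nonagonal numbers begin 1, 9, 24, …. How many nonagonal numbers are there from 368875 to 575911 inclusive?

82

The n-th nonagonal number is n(7n−5)/2.
Smallest index with value ≥ 368875: n = 325 (giving 368875).
Largest index with value ≤ 575911: n = 406 (giving 575911).
Indices 325 through 406: 82 terms.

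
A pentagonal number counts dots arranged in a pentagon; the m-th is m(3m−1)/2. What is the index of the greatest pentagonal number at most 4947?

Solve n(3n−1)/2 ≤ 4947 for integer n.
n = 57 gives 4845 ≤ 4947, while n = 58 gives 5017 > 4947; so the answer is index 57.

57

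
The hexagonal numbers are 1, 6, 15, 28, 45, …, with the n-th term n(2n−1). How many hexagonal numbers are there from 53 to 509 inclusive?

11

The n-th hexagonal number is n(2n−1).
Smallest index with value ≥ 53: n = 6 (giving 66).
Largest index with value ≤ 509: n = 16 (giving 496).
Indices 6 through 16: 11 terms.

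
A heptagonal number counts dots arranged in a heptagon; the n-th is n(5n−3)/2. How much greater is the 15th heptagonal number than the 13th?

15·(5·15 − 3)/2 = 540 and 13·(5·13 − 3)/2 = 403.
Difference: 540 − 403 = 137.

137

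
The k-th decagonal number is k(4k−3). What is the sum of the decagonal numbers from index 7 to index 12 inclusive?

Σ i(4i−3) = 4Σi² − 3Σi over i = 7..12.
Σi = 78 − 21 = 57 and Σi² = 650 − 91 = 559.
4·559 − 3·57 = 2065.

2065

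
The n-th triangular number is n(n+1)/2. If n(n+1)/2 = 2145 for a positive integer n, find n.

Set n(n+1)/2 = 2145, giving n² + n − 4290 = 0.
The discriminant is 1 + 8·2145 = 17161, and √17161 = 131.
So n = (-1 + 131) / 2 = 130/2 = 65.
Check: 65·66/2 = 2145. ✓

65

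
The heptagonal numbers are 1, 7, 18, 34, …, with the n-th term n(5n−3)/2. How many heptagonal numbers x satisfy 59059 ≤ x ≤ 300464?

The n-th heptagonal number is n(5n−3)/2.
Smallest index with value ≥ 59059: n = 154 (giving 59059).
Largest index with value ≤ 300464: n = 346 (giving 298771).
Indices 154 through 346: 193 terms.

193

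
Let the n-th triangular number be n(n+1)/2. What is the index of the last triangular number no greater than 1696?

57

Solve n(n+1)/2 ≤ 1696 for integer n.
n = 57 gives 1653 ≤ 1696, while n = 58 gives 1711 > 1696; so the answer is index 57.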